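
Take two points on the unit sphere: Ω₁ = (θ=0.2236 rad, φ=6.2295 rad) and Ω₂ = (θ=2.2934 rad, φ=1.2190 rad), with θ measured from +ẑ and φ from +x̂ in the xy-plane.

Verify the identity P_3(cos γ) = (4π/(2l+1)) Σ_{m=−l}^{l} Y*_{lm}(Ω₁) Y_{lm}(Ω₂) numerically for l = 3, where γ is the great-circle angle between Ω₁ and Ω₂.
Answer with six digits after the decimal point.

Expand P_3 via completeness: Σ_{m} conj(Y_{3,m}) at Ω₁ times Y_{3,m} at Ω₂ —
  m=-3: +0.004490-0.000729i × -0.153203+0.086787i = -0.000625+0.000501i  (running Σ = -0.000625+0.000501i)
  m=-2: +0.048717-0.005251i × +0.289964+0.246020i = +0.015418+0.010463i  (running Σ = +0.014794+0.010964i)
  m=-1: +0.268644-0.014436i × +0.099140-0.270088i = +0.022734-0.073989i  (running Σ = +0.037528-0.063025i)
  m=0: +0.638312-0.000000i × +0.200682+0.000000i = +0.128098+0.000000i  (running Σ = +0.165626-0.063025i)
  m=1: -0.268644-0.014436i × -0.099140-0.270088i = +0.022734+0.073989i  (running Σ = +0.188360+0.010964i)
  m=2: +0.048717+0.005251i × +0.289964-0.246020i = +0.015418-0.010463i  (running Σ = +0.203778+0.000501i)
  m=3: -0.004490-0.000729i × +0.153203+0.086787i = -0.000625-0.000501i  (running Σ = +0.203153+0.000000i)
Accumulated sum +0.203153+0.000000i; after 4π/(2l+1) scaling, +0.364700+0.000000i ⇒ P_3 = 0.364700

0.364700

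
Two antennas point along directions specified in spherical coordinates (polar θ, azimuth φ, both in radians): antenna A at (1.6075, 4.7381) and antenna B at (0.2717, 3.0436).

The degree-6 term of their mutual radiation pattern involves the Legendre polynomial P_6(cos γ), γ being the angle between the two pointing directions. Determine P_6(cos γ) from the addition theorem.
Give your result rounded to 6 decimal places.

Term-by-term m-sum for l=6 (normalisation 4π/13 = 0.966644):
  m=-6: Y*=(-0.475422, -0.073929)  Y=(0.000150, 0.000100)  product (-0.000064, -0.000059)
  m=-5: Y*=(-0.007846, 0.060697)  Y=(-0.001980, -0.001056)  product (0.000080, -0.000112)
  m=-4: Y*=(-0.348698, -0.035989)  Y=(0.015748, 0.006510)  product (-0.005257, -0.002837)
  m=-3: Y*=(-0.005487, 0.070999)  Y=(-0.083669, -0.025331)  product (0.002258, -0.005801)
  m=-2: Y*=(-0.316973, -0.016314)  Y=(0.292529, 0.058077)  product (-0.091776, -0.023181)
  m=-1: Y*=(-0.001926, 0.074903)  Y=(-0.591280, -0.058127)  product (0.005493, -0.044177)
  m=+0: Y*=(-0.308894, -0.000000)  Y=(0.367095, 0.000000)  product (-0.113394, -0.000000)
  m=+1: Y*=(0.001926, 0.074903)  Y=(0.591280, -0.058127)  product (0.005493, 0.044177)
  m=+2: Y*=(-0.316973, 0.016314)  Y=(0.292529, -0.058077)  product (-0.091776, 0.023181)
  m=+3: Y*=(0.005487, 0.070999)  Y=(0.083669, -0.025331)  product (0.002258, 0.005801)
  m=+4: Y*=(-0.348698, 0.035989)  Y=(0.015748, -0.006510)  product (-0.005257, 0.002837)
  m=+5: Y*=(0.007846, 0.060697)  Y=(0.001980, -0.001056)  product (0.000080, 0.000112)
  m=+6: Y*=(-0.475422, 0.073929)  Y=(0.000150, -0.000100)  product (-0.000064, 0.000059)
Total Σ_m = (-0.291928, -0.000000). Multiply by 0.966644: (-0.282191, -0.000000). P_6(cos γ) = -0.282191

-0.282191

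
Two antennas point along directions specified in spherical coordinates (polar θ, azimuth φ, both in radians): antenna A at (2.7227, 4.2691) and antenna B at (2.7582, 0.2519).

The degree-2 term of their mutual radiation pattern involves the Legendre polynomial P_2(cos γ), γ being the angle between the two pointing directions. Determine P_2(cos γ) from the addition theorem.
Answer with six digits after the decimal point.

0.343209

Summing Y*_{l m}(θ₁,φ₁)·Y_{l m}(θ₂,φ₂) over m ∈ [−2, 2]; prefactor 4π/(2·2+1) = 2.513274:
  m=-2: (-0.040394, 0.049522) × (0.047335, -0.026093) = (-0.000620, 0.003398)  (running Σ = (-0.000620, 0.003398))
  m=-1: (0.123126, 0.259319) × (-0.259548, 0.066799) = (-0.049279, -0.059081)  (running Σ = (-0.049899, -0.055683))
  m=0: (0.474243, -0.000000) × (0.498387, 0.000000) = (0.236357, 0.000000)  (running Σ = (0.186458, -0.055683))
  m=1: (-0.123126, 0.259319) × (0.259548, 0.066799) = (-0.049279, 0.059081)  (running Σ = (0.137178, 0.003398))
  m=2: (-0.040394, -0.049522) × (0.047335, 0.026093) = (-0.000620, -0.003398)  (running Σ = (0.136559, 0.000000))
Accumulated sum (0.136559, 0.000000); after 4π/(2l+1) scaling, (0.343209, 0.000000) ⇒ P_2 = 0.343209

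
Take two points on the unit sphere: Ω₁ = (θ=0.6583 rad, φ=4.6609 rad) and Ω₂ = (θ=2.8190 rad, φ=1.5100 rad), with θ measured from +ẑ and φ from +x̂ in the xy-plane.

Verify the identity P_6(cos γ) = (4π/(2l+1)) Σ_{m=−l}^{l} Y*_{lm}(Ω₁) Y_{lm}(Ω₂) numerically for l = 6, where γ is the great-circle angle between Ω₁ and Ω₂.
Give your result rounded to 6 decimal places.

0.120166

Summing Y*_{l m}(θ₁,φ₁)·Y_{l m}(θ₂,φ₂) over m ∈ [−6, 6]; prefactor 4π/(2·6+1) = 0.966644:
  term(m=-6) = (0.000012, 0.000001)   from Y*(Ω₁)=(-0.024127, 0.007700), Y(Ω₂)=(-0.000458, -0.000175)
  term(m=-5) = (0.000576, 0.000027)   from Y*(Ω₁)=(-0.028883, -0.109700), Y(Ω₂)=(-0.001521, 0.004850)
  term(m=-4) = (0.009418, 0.000351)   from Y*(Ω₁)=(0.287800, -0.060127), Y(Ω₂)=(0.031112, 0.007719)
  term(m=-3) = (0.062150, 0.001736)   from Y*(Ω₁)=(0.070484, 0.452669), Y(Ω₂)=(0.024616, -0.133463)
  term(m=-2) = (0.122030, 0.002272)   from Y*(Ω₁)=(-0.322249, 0.033302), Y(Ω₂)=(-0.373959, -0.045696)
  term(m=-1) = (-0.099101, -0.000922)   from Y*(Ω₁)=(0.008733, 0.169458), Y(Ω₂)=(-0.035487, 0.582985)
  term(m=+0) = (-0.065857, -0.000000)   from Y*(Ω₁)=(-0.383867, -0.000000), Y(Ω₂)=(0.171563, 0.000000)
  term(m=+1) = (-0.099101, 0.000922)   from Y*(Ω₁)=(-0.008733, 0.169458), Y(Ω₂)=(0.035487, 0.582985)
  term(m=+2) = (0.122030, -0.002272)   from Y*(Ω₁)=(-0.322249, -0.033302), Y(Ω₂)=(-0.373959, 0.045696)
  term(m=+3) = (0.062150, -0.001736)   from Y*(Ω₁)=(-0.070484, 0.452669), Y(Ω₂)=(-0.024616, -0.133463)
  term(m=+4) = (0.009418, -0.000351)   from Y*(Ω₁)=(0.287800, 0.060127), Y(Ω₂)=(0.031112, -0.007719)
  term(m=+5) = (0.000576, -0.000027)   from Y*(Ω₁)=(0.028883, -0.109700), Y(Ω₂)=(0.001521, 0.004850)
  term(m=+6) = (0.000012, -0.000001)   from Y*(Ω₁)=(-0.024127, -0.007700), Y(Ω₂)=(-0.000458, 0.000175)
Σ over m = (0.124312, -0.000000); ×(4π/13) → (0.120166, -0.000000). Real part: 0.120166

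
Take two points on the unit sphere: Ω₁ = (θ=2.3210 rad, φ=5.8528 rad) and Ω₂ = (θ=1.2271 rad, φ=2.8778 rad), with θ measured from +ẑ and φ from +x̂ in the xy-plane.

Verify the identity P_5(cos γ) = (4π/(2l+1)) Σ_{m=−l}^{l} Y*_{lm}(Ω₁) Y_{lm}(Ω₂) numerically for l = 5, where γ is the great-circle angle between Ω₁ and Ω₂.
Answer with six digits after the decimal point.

-0.019454

Addition theorem: P_5(cos γ) = (4π/11) Σ_m Y*_{lm}(Ω₁) Y_{lm}(Ω₂), m = −5…5:
  [-5]  conj(Y_{5,-5})(Ω₁) = -0.053384-0.081281i ; Y_{5,-5}(Ω₂) = -0.085564-0.332552i ; Δ = -0.022462+0.024708i
  [-4]  conj(Y_{5,-4})(Ω₁) = +0.043039+0.283344i ; Y_{5,-4}(Ω₂) = +0.191628+0.338107i ; Δ = -0.087553+0.068848i
  [-3]  conj(Y_{5,-3})(Ω₁) = +0.119006-0.414417i ; Y_{5,-3}(Ω₂) = -0.004452-0.004505i ; Δ = -0.002397+0.001309i
  [-2]  conj(Y_{5,-2})(Ω₁) = -0.159019+0.184998i ; Y_{5,-2}(Ω₂) = -0.288405-0.168047i ; Δ = +0.076950-0.026632i
  [-1]  conj(Y_{5,-1})(Ω₁) = -0.206587+0.094842i ; Y_{5,-1}(Ω₂) = +0.092844+0.025076i ; Δ = -0.021559+0.003625i
  [+0]  conj(Y_{5,0})(Ω₁) = +0.313036-0.000000i ; Y_{5,0}(Ω₂) = +0.309905+0.000000i ; Δ = +0.097011+0.000000i
  [+1]  conj(Y_{5,1})(Ω₁) = +0.206587+0.094842i ; Y_{5,1}(Ω₂) = -0.092844+0.025076i ; Δ = -0.021559-0.003625i
  [+2]  conj(Y_{5,2})(Ω₁) = -0.159019-0.184998i ; Y_{5,2}(Ω₂) = -0.288405+0.168047i ; Δ = +0.076950+0.026632i
  [+3]  conj(Y_{5,3})(Ω₁) = -0.119006-0.414417i ; Y_{5,3}(Ω₂) = +0.004452-0.004505i ; Δ = -0.002397-0.001309i
  [+4]  conj(Y_{5,4})(Ω₁) = +0.043039-0.283344i ; Y_{5,4}(Ω₂) = +0.191628-0.338107i ; Δ = -0.087553-0.068848i
  [+5]  conj(Y_{5,5})(Ω₁) = +0.053384-0.081281i ; Y_{5,5}(Ω₂) = +0.085564-0.332552i ; Δ = -0.022462-0.024708i
Σ over m = -0.017029+0.000000i; ×(4π/11) → -0.019454+0.000000i. Real part: -0.019454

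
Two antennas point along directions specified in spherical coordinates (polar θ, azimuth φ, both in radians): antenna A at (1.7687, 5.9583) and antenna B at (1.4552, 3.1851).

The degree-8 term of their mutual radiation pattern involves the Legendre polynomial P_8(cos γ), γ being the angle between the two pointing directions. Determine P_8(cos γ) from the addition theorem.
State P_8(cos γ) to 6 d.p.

-0.316260

Addition theorem: P_8(cos γ) = (4π/17) Σ_m Y*_{lm}(Ω₁) Y_{lm}(Ω₂), m = −8…8:
  m=-8: Y*=-0.377022-0.227286i  Y=+0.459249-0.166630i  product -0.211020-0.041558i
  m=-7: Y*=+0.228401+0.269303i  Y=-0.216465+0.068042i  product -0.067765-0.042754i
  m=-6: Y*=+0.051923+0.130561i  Y=-0.279632+0.074701i  product -0.024272-0.032630i
  m=-5: Y*=-0.018794-0.350105i  Y=+0.248015-0.054820i  product -0.023854-0.085801i
  m=-4: Y*=+0.007711-0.027726i  Y=+0.215912-0.037959i  product +0.000612-0.006279i
  m=-3: Y*=-0.186604+0.275030i  Y=-0.260517+0.034198i  product +0.039208-0.078032i
  m=-2: Y*=+0.017345-0.013179i  Y=-0.185783+0.016207i  product -0.003009+0.002730i
  m=-1: Y*=+0.303862-0.102347i  Y=+0.265236-0.011547i  product +0.079413-0.030655i
  m=+0: Y*=-0.036634-0.000000i  Y=+0.176614+0.000000i  product -0.006470-0.000000i
  m=+1: Y*=-0.303862-0.102347i  Y=-0.265236-0.011547i  product +0.079413+0.030655i
  m=+2: Y*=+0.017345+0.013179i  Y=-0.185783-0.016207i  product -0.003009-0.002730i
  m=+3: Y*=+0.186604+0.275030i  Y=+0.260517+0.034198i  product +0.039208+0.078032i
  m=+4: Y*=+0.007711+0.027726i  Y=+0.215912+0.037959i  product +0.000612+0.006279i
  m=+5: Y*=+0.018794-0.350105i  Y=-0.248015-0.054820i  product -0.023854+0.085801i
  m=+6: Y*=+0.051923-0.130561i  Y=-0.279632-0.074701i  product -0.024272+0.032630i
  m=+7: Y*=-0.228401+0.269303i  Y=+0.216465+0.068042i  product -0.067765+0.042754i
  m=+8: Y*=-0.377022+0.227286i  Y=+0.459249+0.166630i  product -0.211020+0.041558i
Σ over m = -0.427842-0.000000i; ×(4π/17) → -0.316260-0.000000i. Real part: -0.316260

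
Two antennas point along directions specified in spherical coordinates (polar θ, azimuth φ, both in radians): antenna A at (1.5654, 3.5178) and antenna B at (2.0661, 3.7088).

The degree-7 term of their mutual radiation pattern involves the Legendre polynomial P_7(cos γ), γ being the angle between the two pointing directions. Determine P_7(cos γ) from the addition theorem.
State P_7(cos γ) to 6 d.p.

Summing Y*_{l m}(θ₁,φ₁)·Y_{l m}(θ₂,φ₂) over m ∈ [−7, 7]; prefactor 4π/(2·7+1) = 0.837758:
  m=-7: (0.436815, -0.243272) × (0.137893, -0.150431) = (0.023638, -0.099256)  (running Σ = (0.023638, -0.099256))
  m=-6: (-0.006398, 0.007809) × (0.398449, -0.106701) = (-0.001716, 0.003794)  (running Σ = (0.021922, -0.095462))
  m=-5: (-0.111968, 0.349254) × (0.357316, 0.112710) = (-0.079372, 0.112174)  (running Σ = (-0.057451, 0.016712))
  m=-4: (-0.000783, -0.011852) × (-0.008487, -0.010117) = (-0.000113, 0.000109)  (running Σ = (-0.057564, 0.016821))
  m=-3: (-0.141924, -0.299773) × (-0.045333, -0.344537) = (-0.096849, 0.062488)  (running Σ = (-0.154413, 0.079309))
  m=-2: (0.009243, 0.008653) × (0.062092, -0.133139) = (0.001726, -0.000693)  (running Σ = (-0.152687, 0.078615))
  m=-1: (0.296797, 0.117241) × (-0.245591, 0.156450) = (-0.091233, 0.017641)  (running Σ = (-0.243920, 0.096256))
  m=0: (-0.012894, -0.000000) × (-0.186301, 0.000000) = (0.002402, 0.000000)  (running Σ = (-0.241518, 0.096256))
  m=1: (-0.296797, 0.117241) × (0.245591, 0.156450) = (-0.091233, -0.017641)  (running Σ = (-0.332751, 0.078615))
  m=2: (0.009243, -0.008653) × (0.062092, 0.133139) = (0.001726, 0.000693)  (running Σ = (-0.331025, 0.079309))
  m=3: (0.141924, -0.299773) × (0.045333, -0.344537) = (-0.096849, -0.062488)  (running Σ = (-0.427874, 0.016821))
  m=4: (-0.000783, 0.011852) × (-0.008487, 0.010117) = (-0.000113, -0.000109)  (running Σ = (-0.427988, 0.016712))
  m=5: (0.111968, 0.349254) × (-0.357316, 0.112710) = (-0.079372, -0.112174)  (running Σ = (-0.507360, -0.095462))
  m=6: (-0.006398, -0.007809) × (0.398449, 0.106701) = (-0.001716, -0.003794)  (running Σ = (-0.509076, -0.099256))
  m=7: (-0.436815, -0.243272) × (-0.137893, -0.150431) = (0.023638, 0.099256)  (running Σ = (-0.485438, 0.000000))
Σ over m = (-0.485438, 0.000000); ×(4π/15) → (-0.406680, 0.000000). Real part: -0.406680

-0.406680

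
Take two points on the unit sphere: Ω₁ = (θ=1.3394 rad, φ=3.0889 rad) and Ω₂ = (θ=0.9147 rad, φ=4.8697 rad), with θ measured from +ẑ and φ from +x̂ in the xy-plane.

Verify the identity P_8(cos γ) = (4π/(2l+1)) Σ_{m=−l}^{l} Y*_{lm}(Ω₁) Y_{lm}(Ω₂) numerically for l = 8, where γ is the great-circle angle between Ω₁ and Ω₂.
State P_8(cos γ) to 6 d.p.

Addition theorem: P_8(cos γ) = (4π/17) Σ_m Y*_{lm}(Ω₁) Y_{lm}(Ω₂), m = −8…8:
  [-8]  conj(Y_{8,-8})(Ω₁) = (0.378900, -0.169907) ; Y_{8,-8}(Ω₂) = (0.024611, -0.076226) ; Δ = (-0.003626, -0.033064)
  [-7]  conj(Y_{8,-7})(Ω₁) = (-0.365039, 0.141102) ; Y_{8,-7}(Ω₂) = (-0.219963, -0.111629) ; Δ = (0.096046, 0.009712)
  [-6]  conj(Y_{8,-6})(Ω₁) = (-0.064213, 0.021006) ; Y_{8,-6}(Ω₂) = (-0.250445, 0.345716) ; Δ = (0.008820, -0.027460)
  [-5]  conj(Y_{8,-5})(Ω₁) = (0.347805, -0.093815) ; Y_{8,-5}(Ω₂) = (0.283227, 0.282572) ; Δ = (0.125017, 0.071709)
  [-4]  conj(Y_{8,-4})(Ω₁) = (-0.055724, 0.011922) ; Y_{8,-4}(Ω₂) = (0.035145, -0.025584) ; Δ = (-0.001653, 0.001845)
  [-3]  conj(Y_{8,-3})(Ω₁) = (-0.317485, 0.050610) ; Y_{8,-3}(Ω₂) = (0.153608, 0.300956) ; Δ = (-0.064000, -0.087775)
  [-2]  conj(Y_{8,-2})(Ω₁) = (0.109666, -0.011600) ; Y_{8,-2}(Ω₂) = (0.222103, -0.072279) ; Δ = (0.023519, -0.010503)
  [-1]  conj(Y_{8,-1})(Ω₁) = (0.299335, -0.015787) ; Y_{8,-1}(Ω₂) = (0.037932, 0.239136) ; Δ = (0.015130, 0.070983)
  [+0]  conj(Y_{8,0})(Ω₁) = (-0.125382, -0.000000) ; Y_{8,0}(Ω₂) = (0.274237, 0.000000) ; Δ = (-0.034384, -0.000000)
  [+1]  conj(Y_{8,1})(Ω₁) = (-0.299335, -0.015787) ; Y_{8,1}(Ω₂) = (-0.037932, 0.239136) ; Δ = (0.015130, -0.070983)
  [+2]  conj(Y_{8,2})(Ω₁) = (0.109666, 0.011600) ; Y_{8,2}(Ω₂) = (0.222103, 0.072279) ; Δ = (0.023519, 0.010503)
  [+3]  conj(Y_{8,3})(Ω₁) = (0.317485, 0.050610) ; Y_{8,3}(Ω₂) = (-0.153608, 0.300956) ; Δ = (-0.064000, 0.087775)
  [+4]  conj(Y_{8,4})(Ω₁) = (-0.055724, -0.011922) ; Y_{8,4}(Ω₂) = (0.035145, 0.025584) ; Δ = (-0.001653, -0.001845)
  [+5]  conj(Y_{8,5})(Ω₁) = (-0.347805, -0.093815) ; Y_{8,5}(Ω₂) = (-0.283227, 0.282572) ; Δ = (0.125017, -0.071709)
  [+6]  conj(Y_{8,6})(Ω₁) = (-0.064213, -0.021006) ; Y_{8,6}(Ω₂) = (-0.250445, -0.345716) ; Δ = (0.008820, 0.027460)
  [+7]  conj(Y_{8,7})(Ω₁) = (0.365039, 0.141102) ; Y_{8,7}(Ω₂) = (0.219963, -0.111629) ; Δ = (0.096046, -0.009712)
  [+8]  conj(Y_{8,8})(Ω₁) = (0.378900, 0.169907) ; Y_{8,8}(Ω₂) = (0.024611, 0.076226) ; Δ = (-0.003626, 0.033064)
Total Σ_m = (0.364120, 0.000000). Multiply by 0.739198: (0.269157, 0.000000). P_8(cos γ) = 0.269157

0.269157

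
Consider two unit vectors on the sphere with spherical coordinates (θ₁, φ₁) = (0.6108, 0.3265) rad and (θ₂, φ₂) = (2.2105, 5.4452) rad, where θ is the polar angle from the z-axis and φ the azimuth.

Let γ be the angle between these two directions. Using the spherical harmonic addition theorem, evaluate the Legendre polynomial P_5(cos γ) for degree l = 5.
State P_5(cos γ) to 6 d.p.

Addition theorem: P_5(cos γ) = (4π/11) Σ_m Y*_{lm}(Ω₁) Y_{lm}(Ω₂), m = −5…5:
  [-5]  conj(Y_{5,-5})(Ω₁) = -0.00178 + 0.02875j ; Y_{5,-5}(Ω₂) = -0.07698 - 0.13368j ; Δ = 0.00398 - 0.00198j
  [-4]  conj(Y_{5,-4})(Ω₁) = 0.03405 + 0.12555j ; Y_{5,-4}(Ω₂) = 0.35497 + 0.07579j ; Δ = 0.00257 + 0.04715j
  [-3]  conj(Y_{5,-3})(Ω₁) = 0.18334 + 0.27306j ; Y_{5,-3}(Ω₂) = -0.31915 + 0.23154j ; Δ = -0.12174 - 0.04469j
  [-2]  conj(Y_{5,-2})(Ω₁) = 0.36751 + 0.28112j ; Y_{5,-2}(Ω₂) = 0.00472 - 0.04473j ; Δ = 0.01431 - 0.01511j
  [-1]  conj(Y_{5,-1})(Ω₁) = 0.18478 + 0.06257j ; Y_{5,-1}(Ω₂) = -0.22728 - 0.25253j ; Δ = -0.02620 - 0.06088j
  [+0]  conj(Y_{5,0})(Ω₁) = -0.34526 + 0.00000j ; Y_{5,0}(Ω₂) = 0.13576 + 0.00000j ; Δ = -0.04687 + 0.00000j
  [+1]  conj(Y_{5,1})(Ω₁) = -0.18478 + 0.06257j ; Y_{5,1}(Ω₂) = 0.22728 - 0.25253j ; Δ = -0.02620 + 0.06088j
  [+2]  conj(Y_{5,2})(Ω₁) = 0.36751 - 0.28112j ; Y_{5,2}(Ω₂) = 0.00472 + 0.04473j ; Δ = 0.01431 + 0.01511j
  [+3]  conj(Y_{5,3})(Ω₁) = -0.18334 + 0.27306j ; Y_{5,3}(Ω₂) = 0.31915 + 0.23154j ; Δ = -0.12174 + 0.04469j
  [+4]  conj(Y_{5,4})(Ω₁) = 0.03405 - 0.12555j ; Y_{5,4}(Ω₂) = 0.35497 - 0.07579j ; Δ = 0.00257 - 0.04715j
  [+5]  conj(Y_{5,5})(Ω₁) = 0.00178 + 0.02875j ; Y_{5,5}(Ω₂) = 0.07698 - 0.13368j ; Δ = 0.00398 + 0.00198j
Σ over m = -0.30102 - 0.00000j; ×(4π/11) → -0.34388 - 0.00000j. Real part: -0.343881

-0.343881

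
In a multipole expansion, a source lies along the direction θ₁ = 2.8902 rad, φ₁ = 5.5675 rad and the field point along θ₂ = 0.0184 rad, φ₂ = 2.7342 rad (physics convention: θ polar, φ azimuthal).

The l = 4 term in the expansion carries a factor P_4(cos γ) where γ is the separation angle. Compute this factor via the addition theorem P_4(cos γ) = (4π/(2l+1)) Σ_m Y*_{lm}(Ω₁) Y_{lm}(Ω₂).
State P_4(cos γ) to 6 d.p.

0.743979

Term-by-term m-sum for l=4 (normalisation 4π/9 = 1.396263):
  [-4]  conj(Y_{4,-4})(Ω₁) = -0.00163 - 0.00047j ; Y_{4,-4}(Ω₂) = -0.00000 + 0.00000j ; Δ = 0.00000 - 0.00000j
  [-3]  conj(Y_{4,-3})(Ω₁) = 0.01017 + 0.01565j ; Y_{4,-3}(Ω₂) = -0.00000 - 0.00001j ; Δ = 0.00000 - 0.00000j
  [-2]  conj(Y_{4,-2})(Ω₁) = 0.01601 - 0.11411j ; Y_{4,-2}(Ω₂) = 0.00047 + 0.00049j ; Δ = 0.00006 - 0.00005j
  [-1]  conj(Y_{4,-1})(Ω₁) = -0.30681 + 0.26676j ; Y_{4,-1}(Ω₂) = -0.03194 - 0.01378j ; Δ = 0.01348 - 0.00429j
  [+0]  conj(Y_{4,0})(Ω₁) = 0.59863 + 0.00000j ; Y_{4,0}(Ω₂) = 0.84485 + 0.00000j ; Δ = 0.50575 + 0.00000j
  [+1]  conj(Y_{4,1})(Ω₁) = 0.30681 + 0.26676j ; Y_{4,1}(Ω₂) = 0.03194 - 0.01378j ; Δ = 0.01348 + 0.00429j
  [+2]  conj(Y_{4,2})(Ω₁) = 0.01601 + 0.11411j ; Y_{4,2}(Ω₂) = 0.00047 - 0.00049j ; Δ = 0.00006 + 0.00005j
  [+3]  conj(Y_{4,3})(Ω₁) = -0.01017 + 0.01565j ; Y_{4,3}(Ω₂) = 0.00000 - 0.00001j ; Δ = 0.00000 + 0.00000j
  [+4]  conj(Y_{4,4})(Ω₁) = -0.00163 + 0.00047j ; Y_{4,4}(Ω₂) = -0.00000 - 0.00000j ; Δ = 0.00000 + 0.00000j
Σ over m = 0.53284 + 0.00000j; ×(4π/9) → 0.74398 + 0.00000j. Real part: 0.743979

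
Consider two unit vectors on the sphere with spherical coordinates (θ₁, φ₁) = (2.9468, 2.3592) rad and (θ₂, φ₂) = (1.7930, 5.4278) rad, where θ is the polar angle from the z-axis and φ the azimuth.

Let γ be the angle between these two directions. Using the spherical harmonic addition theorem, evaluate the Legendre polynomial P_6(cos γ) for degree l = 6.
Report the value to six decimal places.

-0.307400

Term-by-term m-sum for l=6 (normalisation 4π/13 = 0.966644):
  term(m=-6) = +0.000010+0.000004i   from Y*(Ω₁)=-0.000000+0.000025i, Y(Ω₂)=+0.169624-0.379914i
  term(m=-5) = -0.000136-0.000052i   from Y*(Ω₁)=-0.000320+0.000311i, Y(Ω₂)=+0.137362+0.295245i
  term(m=-4) = -0.000692-0.000208i   from Y*(Ω₁)=-0.004802-0.000058i, Y(Ω₂)=+0.144569+0.041563i
  term(m=-3) = +0.011276+0.002510i   from Y*(Ω₁)=-0.024642-0.025090i, Y(Ω₂)=-0.275594+0.178768i
  term(m=-2) = +0.010854+0.001596i   from Y*(Ω₁)=+0.001045-0.173860i, Y(Ω₂)=-0.008804+0.062483i
  term(m=-1) = -0.167570-0.012253i   from Y*(Ω₁)=+0.371623-0.369396i, Y(Ω₂)=-0.210327-0.242039i
  term(m=+0) = -0.025492+0.000000i   from Y*(Ω₁)=+0.649936-0.000000i, Y(Ω₂)=-0.039222+0.000000i
  term(m=+1) = -0.167570+0.012253i   from Y*(Ω₁)=-0.371623-0.369396i, Y(Ω₂)=+0.210327-0.242039i
  term(m=+2) = +0.010854-0.001596i   from Y*(Ω₁)=+0.001045+0.173860i, Y(Ω₂)=-0.008804-0.062483i
  term(m=+3) = +0.011276-0.002510i   from Y*(Ω₁)=+0.024642-0.025090i, Y(Ω₂)=+0.275594+0.178768i
  term(m=+4) = -0.000692+0.000208i   from Y*(Ω₁)=-0.004802+0.000058i, Y(Ω₂)=+0.144569-0.041563i
  term(m=+5) = -0.000136+0.000052i   from Y*(Ω₁)=+0.000320+0.000311i, Y(Ω₂)=-0.137362+0.295245i
  term(m=+6) = +0.000010-0.000004i   from Y*(Ω₁)=-0.000000-0.000025i, Y(Ω₂)=+0.169624+0.379914i
Total Σ_m = -0.318007-0.000000i. Multiply by 0.966644: -0.307400-0.000000i. P_6(cos γ) = -0.307400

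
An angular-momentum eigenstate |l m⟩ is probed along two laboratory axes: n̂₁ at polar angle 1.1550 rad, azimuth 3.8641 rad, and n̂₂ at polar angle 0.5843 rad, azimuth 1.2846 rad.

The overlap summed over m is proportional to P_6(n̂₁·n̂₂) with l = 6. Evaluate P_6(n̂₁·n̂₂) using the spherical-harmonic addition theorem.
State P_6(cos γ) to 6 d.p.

-0.260551

Summing Y*_{l m}(θ₁,φ₁)·Y_{l m}(θ₂,φ₂) over m ∈ [−6, 6]; prefactor 4π/(2·6+1) = 0.966644:
  m=-6: Y*=-0.10432 - 0.26320j  Y=0.00199 - 0.01346j  product -0.00375 + 0.00088j
  m=-5: Y*=0.38590 + 0.19648j  Y=0.07059 - 0.00993j  product 0.02919 + 0.01004j
  m=-4: Y*=-0.19230 + 0.04942j  Y=0.09082 + 0.20012j  product -0.02735 - 0.03400j
  m=-3: Y*=-0.13643 + 0.20083j  Y=-0.32118 + 0.27730j  product -0.01187 - 0.10233j
  m=-2: Y*=-0.03619 - 0.28617j  Y=-0.37071 - 0.23886j  product -0.05494 + 0.11473j
  m=-1: Y*=-0.11235 - 0.09904j  Y=0.00542 - 0.01842j  product -0.00243 + 0.00153j
  m=+0: Y*=0.30191 + 0.00000j  Y=-0.42141 + 0.00000j  product -0.12723 + 0.00000j
  m=+1: Y*=0.11235 - 0.09904j  Y=-0.00542 - 0.01842j  product -0.00243 - 0.00153j
  m=+2: Y*=-0.03619 + 0.28617j  Y=-0.37071 + 0.23886j  product -0.05494 - 0.11473j
  m=+3: Y*=0.13643 + 0.20083j  Y=0.32118 + 0.27730j  product -0.01187 + 0.10233j
  m=+4: Y*=-0.19230 - 0.04942j  Y=0.09082 - 0.20012j  product -0.02735 + 0.03400j
  m=+5: Y*=-0.38590 + 0.19648j  Y=-0.07059 - 0.00993j  product 0.02919 - 0.01004j
  m=+6: Y*=-0.10432 + 0.26320j  Y=0.00199 + 0.01346j  product -0.00375 - 0.00088j
Total Σ_m = -0.26954 + 0.00000j. Multiply by 0.966644: -0.26055 + 0.00000j. P_6(cos γ) = -0.260551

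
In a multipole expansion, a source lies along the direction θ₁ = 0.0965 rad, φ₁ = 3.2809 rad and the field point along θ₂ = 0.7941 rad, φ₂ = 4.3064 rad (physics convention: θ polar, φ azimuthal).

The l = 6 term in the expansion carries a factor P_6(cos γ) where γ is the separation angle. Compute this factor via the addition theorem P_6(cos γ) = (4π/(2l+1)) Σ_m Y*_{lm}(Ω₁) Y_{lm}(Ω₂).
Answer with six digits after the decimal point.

Expand P_6 via completeness: Σ_{m} conj(Y_{6,m}) at Ω₁ times Y_{6,m} at Ω₂ —
  m=-6: +0.000000+0.000000i × +0.048406-0.041243i = +0.000000+0.000000i  (running Σ = +0.000000+0.000000i)
  m=-5: -0.000011-0.000009i × -0.194071-0.095946i = +0.000001+0.000003i  (running Σ = +0.000001+0.000003i)
  m=-4: +0.000258+0.000161i × -0.021606+0.406059i = -0.000071+0.000101i  (running Σ = -0.000070+0.000104i)
  m=-3: -0.004186-0.001859i × +0.373751-0.137629i = -0.001820-0.000119i  (running Σ = -0.001890-0.000015i)
  m=-2: +0.045224+0.012937i × -0.013905-0.014665i = -0.000439-0.000843i  (running Σ = -0.002329-0.000858i)
  m=-1: -0.300047-0.042071i × +0.144261-0.335592i = -0.057404+0.094624i  (running Σ = -0.059733+0.093767i)
  m=0: +0.920023-0.000000i × -0.130507+0.000000i = -0.120069+0.000000i  (running Σ = -0.179803+0.093767i)
  m=1: +0.300047-0.042071i × -0.144261-0.335592i = -0.057404-0.094624i  (running Σ = -0.237207-0.000858i)
  m=2: +0.045224-0.012937i × -0.013905+0.014665i = -0.000439+0.000843i  (running Σ = -0.237646-0.000015i)
  m=3: +0.004186-0.001859i × -0.373751-0.137629i = -0.001820+0.000119i  (running Σ = -0.239466+0.000104i)
  m=4: +0.000258-0.000161i × -0.021606-0.406059i = -0.000071-0.000101i  (running Σ = -0.239537+0.000003i)
  m=5: +0.000011-0.000009i × +0.194071-0.095946i = +0.000001-0.000003i  (running Σ = -0.239536+0.000000i)
  m=6: +0.000000-0.000000i × +0.048406+0.041243i = +0.000000-0.000000i  (running Σ = -0.239536-0.000000i)
Σ over m = -0.239536-0.000000i; ×(4π/13) → -0.231546-0.000000i. Real part: -0.231546

-0.231546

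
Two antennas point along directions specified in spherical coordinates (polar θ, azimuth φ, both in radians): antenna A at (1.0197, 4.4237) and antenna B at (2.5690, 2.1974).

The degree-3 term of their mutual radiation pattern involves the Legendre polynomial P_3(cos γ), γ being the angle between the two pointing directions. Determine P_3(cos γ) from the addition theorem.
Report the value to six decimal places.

Term-by-term m-sum for l=3 (normalisation 4π/7 = 1.795196):
  [-3]  conj(Y_{3,-3})(Ω₁) = 0.19654 + 0.16714j ; Y_{3,-3}(Ω₂) = 0.06322 - 0.02018j ; Δ = 0.01580 + 0.00660j
  [-2]  conj(Y_{3,-2})(Ω₁) = -0.32545 + 0.21201j ; Y_{3,-2}(Ω₂) = 0.07874 - 0.23955j ; Δ = 0.02516 + 0.09466j
  [-1]  conj(Y_{3,-1})(Ω₁) = -0.02907 - 0.09789j ; Y_{3,-1}(Ω₂) = -0.26001 - 0.35916j ; Δ = -0.02760 + 0.03590j
  [+0]  conj(Y_{3,0})(Ω₁) = -0.31833 + 0.00000j ; Y_{3,0}(Ω₂) = -0.16692 + 0.00000j ; Δ = 0.05314 + 0.00000j
  [+1]  conj(Y_{3,1})(Ω₁) = 0.02907 - 0.09789j ; Y_{3,1}(Ω₂) = 0.26001 - 0.35916j ; Δ = -0.02760 - 0.03590j
  [+2]  conj(Y_{3,2})(Ω₁) = -0.32545 - 0.21201j ; Y_{3,2}(Ω₂) = 0.07874 + 0.23955j ; Δ = 0.02516 - 0.09466j
  [+3]  conj(Y_{3,3})(Ω₁) = -0.19654 + 0.16714j ; Y_{3,3}(Ω₂) = -0.06322 - 0.02018j ; Δ = 0.01580 - 0.00660j
Total Σ_m = 0.07985 + 0.00000j. Multiply by 1.795196: 0.14335 + 0.00000j. P_3(cos γ) = 0.143347

0.143347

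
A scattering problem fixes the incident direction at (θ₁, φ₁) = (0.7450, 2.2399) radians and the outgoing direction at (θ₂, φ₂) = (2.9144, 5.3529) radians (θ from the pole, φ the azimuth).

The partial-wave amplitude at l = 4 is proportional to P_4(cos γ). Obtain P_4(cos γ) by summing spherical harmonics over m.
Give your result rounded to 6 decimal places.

0.037296

Addition theorem: P_4(cos γ) = (4π/9) Σ_m Y*_{lm}(Ω₁) Y_{lm}(Ω₂), m = −4…4:
  [-4]  conj(Y_{4,-4})(Ω₁) = -0.083561+0.041941i ; Y_{4,-4}(Ω₂) = -0.000953-0.000624i ; Δ = +0.000106+0.000012i
  [-3]  conj(Y_{4,-3})(Ω₁) = +0.259838+0.121222i ; Y_{4,-3}(Ω₂) = +0.013088-0.004788i ; Δ = +0.003981+0.000342i
  [-2]  conj(Y_{4,-2})(Ω₁) = -0.098616-0.416320i ; Y_{4,-2}(Ω₂) = -0.027375+0.091810i ; Δ = +0.040922+0.002343i
  [-1]  conj(Y_{4,-1})(Ω₁) = -0.114434+0.144707i ; Y_{4,-1}(Ω₂) = -0.226142-0.303409i ; Δ = +0.069784+0.001996i
  [+0]  conj(Y_{4,0})(Ω₁) = -0.316429-0.000000i ; Y_{4,0}(Ω₂) = +0.641135+0.000000i ; Δ = -0.202874-0.000000i
  [+1]  conj(Y_{4,1})(Ω₁) = +0.114434+0.144707i ; Y_{4,1}(Ω₂) = +0.226142-0.303409i ; Δ = +0.069784-0.001996i
  [+2]  conj(Y_{4,2})(Ω₁) = -0.098616+0.416320i ; Y_{4,2}(Ω₂) = -0.027375-0.091810i ; Δ = +0.040922-0.002343i
  [+3]  conj(Y_{4,3})(Ω₁) = -0.259838+0.121222i ; Y_{4,3}(Ω₂) = -0.013088-0.004788i ; Δ = +0.003981-0.000342i
  [+4]  conj(Y_{4,4})(Ω₁) = -0.083561-0.041941i ; Y_{4,4}(Ω₂) = -0.000953+0.000624i ; Δ = +0.000106-0.000012i
Total Σ_m = +0.026711+0.000000i. Multiply by 1.396263: +0.037296+0.000000i. P_4(cos γ) = 0.037296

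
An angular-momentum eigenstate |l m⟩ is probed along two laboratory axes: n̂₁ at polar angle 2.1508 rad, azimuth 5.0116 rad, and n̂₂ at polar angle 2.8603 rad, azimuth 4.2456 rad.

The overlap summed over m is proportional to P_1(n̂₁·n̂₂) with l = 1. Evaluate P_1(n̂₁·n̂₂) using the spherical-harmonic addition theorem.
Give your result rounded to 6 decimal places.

Addition theorem: P_1(cos γ) = (4π/3) Σ_m Y*_{lm}(Ω₁) Y_{lm}(Ω₂), m = −1…1:
  term(m=-1) = +0.019975+0.019215i   from Y*(Ω₁)=+0.085185-0.276152i, Y(Ω₂)=-0.043161+0.085648i
  term(m=+0) = +0.125690+0.000000i   from Y*(Ω₁)=-0.267767-0.000000i, Y(Ω₂)=-0.469399+0.000000i
  term(m=+1) = +0.019975-0.019215i   from Y*(Ω₁)=-0.085185-0.276152i, Y(Ω₂)=+0.043161+0.085648i
Σ over m = +0.165640+0.000000i; ×(4π/3) → +0.693832+0.000000i. Real part: 0.693832

0.693832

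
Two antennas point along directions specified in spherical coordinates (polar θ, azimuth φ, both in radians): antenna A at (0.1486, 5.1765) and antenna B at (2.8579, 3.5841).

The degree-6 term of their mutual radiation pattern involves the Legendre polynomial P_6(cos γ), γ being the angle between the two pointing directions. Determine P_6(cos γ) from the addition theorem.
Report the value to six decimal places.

0.191577

Term-by-term m-sum for l=6 (normalisation 4π/13 = 0.966644):
  m=-6: Y*=(0.000005, -0.000002)  Y=(-0.000205, -0.000109)  product (-0.000000, -0.000000)
  m=-5: Y*=(0.000086, 0.000080)  Y=(-0.001652, -0.002211)  product (0.000000, -0.000000)
  m=-4: Y*=(-0.000471, 0.001605)  Y=(-0.003961, -0.019616)  product (0.000033, 0.000003)
  m=-3: Y*=(-0.015964, 0.002880)  Y=(0.023580, -0.095007)  product (-0.000103, 0.001585)
  m=-2: Y*=(-0.064018, -0.085523)  Y=(0.201052, -0.245704)  product (-0.033884, -0.001465)
  m=-1: Y*=(0.195136, -0.389820)  Y=(0.538432, -0.255134)  product (0.005611, -0.259678)
  m=+0: Y*=(0.794402, -0.000000)  Y=(0.320837, 0.000000)  product (0.254873, 0.000000)
  m=+1: Y*=(-0.195136, -0.389820)  Y=(-0.538432, -0.255134)  product (0.005611, 0.259678)
  m=+2: Y*=(-0.064018, 0.085523)  Y=(0.201052, 0.245704)  product (-0.033884, 0.001465)
  m=+3: Y*=(0.015964, 0.002880)  Y=(-0.023580, -0.095007)  product (-0.000103, -0.001585)
  m=+4: Y*=(-0.000471, -0.001605)  Y=(-0.003961, 0.019616)  product (0.000033, -0.000003)
  m=+5: Y*=(-0.000086, 0.000080)  Y=(0.001652, -0.002211)  product (0.000000, 0.000000)
  m=+6: Y*=(0.000005, 0.000002)  Y=(-0.000205, 0.000109)  product (-0.000000, 0.000000)
Accumulated sum (0.198188, 0.000000); after 4π/(2l+1) scaling, (0.191577, 0.000000) ⇒ P_6 = 0.191577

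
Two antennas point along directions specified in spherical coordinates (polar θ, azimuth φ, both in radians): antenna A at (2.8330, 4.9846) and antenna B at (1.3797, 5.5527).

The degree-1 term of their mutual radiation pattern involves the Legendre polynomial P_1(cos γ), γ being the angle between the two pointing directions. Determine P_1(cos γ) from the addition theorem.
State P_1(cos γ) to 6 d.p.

Term-by-term m-sum for l=1 (normalisation 4π/3 = 4.188790):
  term(m=-1) = +0.030003-0.019151i   from Y*(Ω₁)=+0.028212-0.101069i, Y(Ω₂)=+0.252657+0.226328i
  term(m=+0) = -0.043202-0.000000i   from Y*(Ω₁)=-0.465522-0.000000i, Y(Ω₂)=+0.092803+0.000000i
  term(m=+1) = +0.030003+0.019151i   from Y*(Ω₁)=-0.028212-0.101069i, Y(Ω₂)=-0.252657+0.226328i
Σ over m = +0.016804+0.000000i; ×(4π/3) → +0.070388+0.000000i. Real part: 0.070388

0.070388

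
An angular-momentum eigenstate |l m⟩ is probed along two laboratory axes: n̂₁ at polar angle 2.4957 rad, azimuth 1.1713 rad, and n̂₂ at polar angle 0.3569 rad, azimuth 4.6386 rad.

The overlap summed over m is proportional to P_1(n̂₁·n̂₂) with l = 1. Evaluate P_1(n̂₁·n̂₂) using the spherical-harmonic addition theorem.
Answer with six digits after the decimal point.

-0.947475

Expand P_1 via completeness: Σ_{m} conj(Y_{1,m}) at Ω₁ times Y_{1,m} at Ω₂ —
  m=-1: Y*=+0.080886+0.191582i  Y=-0.008899+0.120377i  product -0.023782+0.008032i
  m=+0: Y*=-0.390180-0.000000i  Y=+0.457813+0.000000i  product -0.178629-0.000000i
  m=+1: Y*=-0.080886+0.191582i  Y=+0.008899+0.120377i  product -0.023782-0.008032i
Σ over m = -0.226193+0.000000i; ×(4π/3) → -0.947475+0.000000i. Real part: -0.947475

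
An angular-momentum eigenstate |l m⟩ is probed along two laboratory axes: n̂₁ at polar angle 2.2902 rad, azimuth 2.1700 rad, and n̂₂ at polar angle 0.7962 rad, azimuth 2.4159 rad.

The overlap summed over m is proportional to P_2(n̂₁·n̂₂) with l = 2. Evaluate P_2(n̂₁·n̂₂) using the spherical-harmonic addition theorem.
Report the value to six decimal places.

-0.494501

Expand P_2 via completeness: Σ_{m} conj(Y_{2,m}) at Ω₁ times Y_{2,m} at Ω₂ —
  m=-2: -0.079519-0.203576i × +0.023505+0.195904i = +0.038012-0.020363i  (running Σ = +0.038012-0.020363i)
  m=-1: +0.215958-0.316205i × -0.288881-0.256292i = -0.143427+0.035997i  (running Σ = -0.105415+0.015634i)
  m=0: +0.095435-0.000000i × +0.147476+0.000000i = +0.014074+0.000000i  (running Σ = -0.091341+0.015634i)
  m=1: -0.215958-0.316205i × +0.288881-0.256292i = -0.143427-0.035997i  (running Σ = -0.234768-0.020363i)
  m=2: -0.079519+0.203576i × +0.023505-0.195904i = +0.038012+0.020363i  (running Σ = -0.196756+0.000000i)
Total Σ_m = -0.196756+0.000000i. Multiply by 2.513274: -0.494501+0.000000i. P_2(cos γ) = -0.494501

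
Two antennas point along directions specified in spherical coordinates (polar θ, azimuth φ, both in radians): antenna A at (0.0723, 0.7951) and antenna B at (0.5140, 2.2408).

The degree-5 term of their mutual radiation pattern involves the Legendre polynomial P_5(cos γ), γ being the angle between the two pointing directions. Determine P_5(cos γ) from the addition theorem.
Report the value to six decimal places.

Summing Y*_{l m}(θ₁,φ₁)·Y_{l m}(θ₂,φ₂) over m ∈ [−5, 5]; prefactor 4π/(2·5+1) = 1.142397:
  term(m=-5) = +0.000000-0.000000i   from Y*(Ω₁)=-0.000001-0.000001i, Y(Ω₂)=+0.002759+0.013046i
  term(m=-4) = +0.000003+0.000001i   from Y*(Ω₁)=-0.000040-0.000002i, Y(Ω₂)=-0.066868-0.033261i
  term(m=-3) = -0.000091+0.000231i   from Y*(Ω₁)=-0.000754+0.000712i, Y(Ω₂)=+0.216747-0.101832i
  term(m=-2) = -0.007712-0.001971i   from Y*(Ω₁)=-0.000340+0.017500i, Y(Ω₂)=-0.104029+0.442722i
  term(m=-1) = +0.008778-0.069805i   from Y*(Ω₁)=+0.127244+0.129738i, Y(Ω₂)=-0.240420-0.303461i
  term(m=+0) = -0.169944+0.000000i   from Y*(Ω₁)=+0.899273-0.000000i, Y(Ω₂)=-0.188979+0.000000i
  term(m=+1) = +0.008778+0.069805i   from Y*(Ω₁)=-0.127244+0.129738i, Y(Ω₂)=+0.240420-0.303461i
  term(m=+2) = -0.007712+0.001971i   from Y*(Ω₁)=-0.000340-0.017500i, Y(Ω₂)=-0.104029-0.442722i
  term(m=+3) = -0.000091-0.000231i   from Y*(Ω₁)=+0.000754+0.000712i, Y(Ω₂)=-0.216747-0.101832i
  term(m=+4) = +0.000003-0.000001i   from Y*(Ω₁)=-0.000040+0.000002i, Y(Ω₂)=-0.066868+0.033261i
  term(m=+5) = +0.000000+0.000000i   from Y*(Ω₁)=+0.000001-0.000001i, Y(Ω₂)=-0.002759+0.013046i
Accumulated sum -0.167988+0.000000i; after 4π/(2l+1) scaling, -0.191910+0.000000i ⇒ P_5 = -0.191910

-0.191910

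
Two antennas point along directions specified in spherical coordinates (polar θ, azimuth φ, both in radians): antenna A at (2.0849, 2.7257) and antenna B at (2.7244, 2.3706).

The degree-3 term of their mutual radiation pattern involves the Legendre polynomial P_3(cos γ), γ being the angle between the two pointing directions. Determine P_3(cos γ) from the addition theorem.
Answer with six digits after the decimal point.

0.017553

Summing Y*_{l m}(θ₁,φ₁)·Y_{l m}(θ₂,φ₂) over m ∈ [−3, 3]; prefactor 4π/(2·3+1) = 1.795196:
  m=-3: -0.08746 + 0.26118j × 0.01876 - 0.02046j = 0.00370 + 0.00669j  (running Σ = 0.00370 + 0.00669j)
  m=-2: -0.25665 + 0.28164j × -0.00442 - 0.15334j = 0.04432 + 0.03811j  (running Σ = 0.04802 + 0.04480j)
  m=-1: -0.05383 + 0.02377j × -0.29858 - 0.29010j = 0.02297 + 0.00852j  (running Σ = 0.07099 + 0.05332j)
  m=0: 0.32865 + 0.00000j × -0.40227 + 0.00000j = -0.13220 + 0.00000j  (running Σ = -0.06121 + 0.05332j)
  m=1: 0.05383 + 0.02377j × 0.29858 - 0.29010j = 0.02297 - 0.00852j  (running Σ = -0.03824 + 0.04480j)
  m=2: -0.25665 - 0.28164j × -0.00442 + 0.15334j = 0.04432 - 0.03811j  (running Σ = 0.00608 + 0.00669j)
  m=3: 0.08746 + 0.26118j × -0.01876 - 0.02046j = 0.00370 - 0.00669j  (running Σ = 0.00978 + 0.00000j)
Accumulated sum 0.00978 + 0.00000j; after 4π/(2l+1) scaling, 0.01755 + 0.00000j ⇒ P_3 = 0.017553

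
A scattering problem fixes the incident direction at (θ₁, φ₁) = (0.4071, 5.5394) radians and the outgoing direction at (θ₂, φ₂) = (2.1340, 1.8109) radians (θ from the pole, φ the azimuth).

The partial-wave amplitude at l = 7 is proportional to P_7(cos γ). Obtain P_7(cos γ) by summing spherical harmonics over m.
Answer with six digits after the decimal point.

Term-by-term m-sum for l=7 (normalisation 4π/15 = 0.837758):
  m=-7: 0.00036 + 0.00067j × 0.15358 - 0.01695j = 0.00007 + 0.00010j  (running Σ = 0.00007 + 0.00010j)
  m=-6: -0.00164 + 0.00641j × 0.04739 - 0.36197j = 0.00224 + 0.00090j  (running Σ = 0.00231 + 0.00099j)
  m=-5: -0.02981 + 0.01942j × -0.40000 - 0.15527j = 0.01494 - 0.00314j  (running Σ = 0.01725 - 0.00214j)
  m=-4: -0.13005 - 0.02185j × -0.08100 + 0.11580j = 0.01306 - 0.01329j  (running Σ = 0.03031 - 0.01543j)
  m=-3: -0.20657 - 0.26586j × -0.18503 - 0.21083j = -0.01783 + 0.09274j  (running Σ = 0.01248 + 0.07731j)
  m=-2: 0.04479 - 0.53697j × -0.25086 + 0.13067j = 0.05893 + 0.14056j  (running Σ = 0.07141 + 0.21786j)
  m=-1: 0.26217 - 0.24121j × -0.04107 - 0.16774j = -0.05123 - 0.03407j  (running Σ = 0.02018 + 0.18379j)
  m=0: -0.30831 + 0.00000j × -0.30690 + 0.00000j = 0.09462 + 0.00000j  (running Σ = 0.11480 + 0.18379j)
  m=1: -0.26217 - 0.24121j × 0.04107 - 0.16774j = -0.05123 + 0.03407j  (running Σ = 0.06357 + 0.21786j)
  m=2: 0.04479 + 0.53697j × -0.25086 - 0.13067j = 0.05893 - 0.14056j  (running Σ = 0.12250 + 0.07731j)
  m=3: 0.20657 - 0.26586j × 0.18503 - 0.21083j = -0.01783 - 0.09274j  (running Σ = 0.10467 - 0.01543j)
  m=4: -0.13005 + 0.02185j × -0.08100 - 0.11580j = 0.01306 + 0.01329j  (running Σ = 0.11774 - 0.00214j)
  m=5: 0.02981 + 0.01942j × 0.40000 - 0.15527j = 0.01494 + 0.00314j  (running Σ = 0.13267 + 0.00099j)
  m=6: -0.00164 - 0.00641j × 0.04739 + 0.36197j = 0.00224 - 0.00090j  (running Σ = 0.13492 + 0.00010j)
  m=7: -0.00036 + 0.00067j × -0.15358 - 0.01695j = 0.00007 - 0.00010j  (running Σ = 0.13499 + 0.00000j)
Total Σ_m = 0.13499 + 0.00000j. Multiply by 0.837758: 0.11308 + 0.00000j. P_7(cos γ) = 0.113085

0.113085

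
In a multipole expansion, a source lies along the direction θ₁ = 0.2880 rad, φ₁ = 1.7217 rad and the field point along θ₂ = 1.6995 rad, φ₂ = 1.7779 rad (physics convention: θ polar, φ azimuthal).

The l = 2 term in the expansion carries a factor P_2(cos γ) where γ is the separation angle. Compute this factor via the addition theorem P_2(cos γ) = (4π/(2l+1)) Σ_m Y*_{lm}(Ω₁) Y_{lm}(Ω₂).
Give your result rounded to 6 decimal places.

Expand P_2 via completeness: Σ_{m} conj(Y_{2,m}) at Ω₁ times Y_{2,m} at Ω₂ —
  term(m=-2) = 0.01176 - 0.00133j   from Y*(Ω₁)=-0.02975 - 0.00926j, Y(Ω₂)=-0.34778 + 0.15290j
  term(m=-1) = -0.02066 + 0.00116j   from Y*(Ω₁)=-0.03163 + 0.20800j, Y(Ω₂)=0.02022 + 0.09623j
  term(m=+0) = -0.16623 + 0.00000j   from Y*(Ω₁)=0.55445 + 0.00000j, Y(Ω₂)=-0.29980 + 0.00000j
  term(m=+1) = -0.02066 - 0.00116j   from Y*(Ω₁)=0.03163 + 0.20800j, Y(Ω₂)=-0.02022 + 0.09623j
  term(m=+2) = 0.01176 + 0.00133j   from Y*(Ω₁)=-0.02975 + 0.00926j, Y(Ω₂)=-0.34778 - 0.15290j
Accumulated sum -0.18401 + 0.00000j; after 4π/(2l+1) scaling, -0.46247 + 0.00000j ⇒ P_2 = -0.462469

-0.462469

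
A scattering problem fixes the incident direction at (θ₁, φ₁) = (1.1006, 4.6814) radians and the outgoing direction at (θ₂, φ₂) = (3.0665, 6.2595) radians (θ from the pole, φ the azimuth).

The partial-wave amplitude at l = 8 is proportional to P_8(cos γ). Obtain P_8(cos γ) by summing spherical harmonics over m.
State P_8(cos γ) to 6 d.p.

-0.189970

Summing Y*_{l m}(θ₁,φ₁)·Y_{l m}(θ₂,φ₂) over m ∈ [−8, 8]; prefactor 4π/(2·8+1) = 0.739198:
  term(m=-8) = (0.000000, -0.000000)   from Y*(Ω₁)=(0.199331, -0.050454), Y(Ω₂)=(0.000000, 0.000000)
  term(m=-7) = (-0.000000, -0.000000)   from Y*(Ω₁)=(0.089962, 0.408193), Y(Ω₂)=(-0.000000, -0.000000)
  term(m=-6) = (-0.000000, 0.000000)   from Y*(Ω₁)=(-0.386041, 0.072617), Y(Ω₂)=(0.000001, 0.000000)
  term(m=-5) = (0.000000, 0.000000)   from Y*(Ω₁)=(-0.002528, -0.016185), Y(Ω₂)=(-0.000023, -0.000003)
  term(m=-4) = (-0.000144, 0.000004)   from Y*(Ω₁)=(-0.338861, 0.042220), Y(Ω₂)=(0.000421, 0.000040)
  term(m=-3) = (0.000025, 0.001123)   from Y*(Ω₁)=(-0.018055, -0.193647), Y(Ω₂)=(-0.005763, -0.000410)
  term(m=-2) = (-0.014222, 0.000208)   from Y*(Ω₁)=(-0.252106, 0.015645), Y(Ω₂)=(0.056248, 0.002666)
  term(m=-1) = (0.000644, 0.088133)   from Y*(Ω₁)=(-0.007753, -0.250101), Y(Ω₂)=(-0.352132, -0.008342)
  term(m=+0) = (-0.229598, -0.000000)   from Y*(Ω₁)=(-0.219085, -0.000000), Y(Ω₂)=(1.047986, 0.000000)
  term(m=+1) = (0.000644, -0.088133)   from Y*(Ω₁)=(0.007753, -0.250101), Y(Ω₂)=(0.352132, -0.008342)
  term(m=+2) = (-0.014222, -0.000208)   from Y*(Ω₁)=(-0.252106, -0.015645), Y(Ω₂)=(0.056248, -0.002666)
  term(m=+3) = (0.000025, -0.001123)   from Y*(Ω₁)=(0.018055, -0.193647), Y(Ω₂)=(0.005763, -0.000410)
  term(m=+4) = (-0.000144, -0.000004)   from Y*(Ω₁)=(-0.338861, -0.042220), Y(Ω₂)=(0.000421, -0.000040)
  term(m=+5) = (0.000000, -0.000000)   from Y*(Ω₁)=(0.002528, -0.016185), Y(Ω₂)=(0.000023, -0.000003)
  term(m=+6) = (-0.000000, -0.000000)   from Y*(Ω₁)=(-0.386041, -0.072617), Y(Ω₂)=(0.000001, -0.000000)
  term(m=+7) = (-0.000000, 0.000000)   from Y*(Ω₁)=(-0.089962, 0.408193), Y(Ω₂)=(0.000000, -0.000000)
  term(m=+8) = (0.000000, 0.000000)   from Y*(Ω₁)=(0.199331, 0.050454), Y(Ω₂)=(0.000000, -0.000000)
Σ over m = (-0.256995, 0.000000); ×(4π/17) → (-0.189970, 0.000000). Real part: -0.189970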